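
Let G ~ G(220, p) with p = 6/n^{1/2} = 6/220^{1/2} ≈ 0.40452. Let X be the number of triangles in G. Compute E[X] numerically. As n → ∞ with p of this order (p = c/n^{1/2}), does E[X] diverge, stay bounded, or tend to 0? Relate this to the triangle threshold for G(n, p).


Number of potential triangles: C(220, 3) = 1750540.
Each occurs with probability p³ ≈ (0.40452)³ ≈ 6.6194168e-02.
By linearity: E[X] = C(220, 3)·p³ ≈ 1750540 · 6.6194168e-02 ≈ 115875.53940.
Since α = 1/2 < 1, p = c/n^{1/2} ≫ 1/n is above the triangle threshold p ~ 1/n. Asymptotically E[X] ~ (c³/6)·n^{3(1−α)} = (6³/6)·n^{1.5} → ∞; triangles are abundant w.h.p.

E[X] ≈ 115875.53940; in regime p = Θ(1/n^{1/2}) E[X] diverges (above the triangle threshold p ~ 1/n).


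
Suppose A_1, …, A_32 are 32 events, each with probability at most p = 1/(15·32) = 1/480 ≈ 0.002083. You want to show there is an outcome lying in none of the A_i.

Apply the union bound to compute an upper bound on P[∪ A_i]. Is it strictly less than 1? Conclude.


Union bound: P[∪_{i=1}^{32} A_i] ≤ Σ_i P[A_i] ≤ 32·p = 32·(1/480) = 1/15.
Numerically: 1/15 ≈ 0.066667.
Is 1/15 < 1? YES.
Since P[∪ A_i] ≤ 1/15 < 1, the complement has P[∩ A_i^c] ≥ 1 − 1/15 = 14/15 > 0, so some outcome avoids every A_i.

32·p = 1/15 ≈ 0.066667; existence CERTIFIED by the union bound.


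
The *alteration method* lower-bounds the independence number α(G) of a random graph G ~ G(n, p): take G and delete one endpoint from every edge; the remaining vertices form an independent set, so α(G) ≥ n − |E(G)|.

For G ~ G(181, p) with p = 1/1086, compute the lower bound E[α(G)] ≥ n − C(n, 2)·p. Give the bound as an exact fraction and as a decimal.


E[|E(G)|] = C(181, 2)·p = 16290 · (1/1086) = 15.
E[α(G)] ≥ n − E[|E(G)|] = 181 − 15 = 166.
Numerically: ≈ 166.0000.
(This is only a lower bound; the true E[α(G)] may be larger.)

E[α(G)] ≥ 166 ≈ 166.0000.


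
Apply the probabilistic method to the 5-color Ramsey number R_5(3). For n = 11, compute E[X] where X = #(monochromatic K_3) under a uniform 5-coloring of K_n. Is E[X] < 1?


E[X] = C(11, 3) · 5^{1 − 3} = 165 · 5^{−2} = 165/25.
As a reduced fraction: E[X] = 33/5 ≈ 6.60000.
Is E[X] < 1? NO.
Since E[X] ≥ 1, the first-moment bound is inconclusive at n = 11; it does NOT by itself certify R_5(3) > 11.

E[X] = 33/5 ≈ 6.60000; E[X] ≥ 1; first-moment method inconclusive here.


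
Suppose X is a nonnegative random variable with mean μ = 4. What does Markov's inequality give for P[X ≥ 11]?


μ = E[X] = 4, a = 11.
Markov: P[X ≥ 11] ≤ μ/a = (4)/11 = 4/11.
Numerically: ≈ 0.3636.
(Since a = 11 > μ = 4.0000, the bound 4/11 is < 1 and informative.)

P[X ≥ 11] ≤ 4/11 ≈ 0.3636.


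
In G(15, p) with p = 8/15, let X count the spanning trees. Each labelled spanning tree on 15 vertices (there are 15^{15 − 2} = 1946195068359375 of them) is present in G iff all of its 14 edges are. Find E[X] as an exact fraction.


K_15 has 15^{15 − 2} = 1946195068359375 labelled spanning trees.
For each such spanning tree H, let X_H = 1 if all 14 edges of H are present in G. Then P[X_H = 1] = p^{14} = (8/15)^{14} = 4398046511104/29192926025390625.
By linearity of expectation: E[X] = Σ_H E[X_H] = 1946195068359375 · p^{14} = 1946195068359375 · 4398046511104/29192926025390625 = 4398046511104/15.
Numerically: E[X] ≈ 2.932e+11.

E[X] = 1946195068359375 · (8/15)^{14} = 4398046511104/15 ≈ 2.932e+11.


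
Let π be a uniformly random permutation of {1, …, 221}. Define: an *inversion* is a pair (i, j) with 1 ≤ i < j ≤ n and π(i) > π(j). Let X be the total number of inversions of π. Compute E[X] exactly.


Write X = Σ X_I over the C(221, 2) = 24310 pairs i < j, with X_I the indicator of one inversion.
There are 24310 indicators.
For each fixed pair i < j, the values π(i) and π(j) are two distinct elements of {1, …, 221} in uniformly random order; by symmetry P[π(i) > π(j)] = 1/2.
By linearity: E[X] = 24310 · (1/2) = C(221, 2) · (1/2) = 24310/2 = 12155 ≈ 12155.00000.

E[X] = 12155 = 12155.00000.


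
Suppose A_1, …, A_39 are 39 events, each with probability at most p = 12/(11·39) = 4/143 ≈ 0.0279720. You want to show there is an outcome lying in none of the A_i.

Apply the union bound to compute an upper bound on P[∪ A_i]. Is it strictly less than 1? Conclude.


Union bound: P[∪_{i=1}^{39} A_i] ≤ Σ_i P[A_i] ≤ 39·p = 39·(4/143) = 12/11.
Numerically: 12/11 ≈ 1.0909091.
Is 12/11 < 1? NO.
Since the bound 12/11 is ≥ 1, the union bound is uninformative here; it does NOT by itself certify existence.

39·p = 12/11 ≈ 1.0909091; existence NOT certified by the union bound.


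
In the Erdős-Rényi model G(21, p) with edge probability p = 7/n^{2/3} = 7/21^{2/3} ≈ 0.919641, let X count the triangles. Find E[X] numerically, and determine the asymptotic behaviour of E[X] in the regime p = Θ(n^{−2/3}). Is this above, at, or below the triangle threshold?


Number of potential triangles: C(21, 3) = 1330.
Each occurs with probability p³ ≈ (0.919641)³ ≈ 7.77777778e-01.
By linearity: E[X] = C(21, 3)·p³ ≈ 1330 · 7.77777778e-01 ≈ 1034.444444.
Since α = 2/3 < 1, p = c/n^{2/3} ≫ 1/n is above the triangle threshold p ~ 1/n. Asymptotically E[X] ~ (c³/6)·n^{3(1−α)} = (7³/6)·n^{1} → ∞; triangles are abundant w.h.p.

E[X] ≈ 1034.444444; in regime p = Θ(1/n^{2/3}) E[X] diverges (above the triangle threshold p ~ 1/n).


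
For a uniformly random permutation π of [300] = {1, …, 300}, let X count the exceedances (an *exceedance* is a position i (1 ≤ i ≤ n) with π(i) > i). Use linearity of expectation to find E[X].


Write X = Σ_{i=1}^{300} X_i, where X_i = 1_{π(i) > i}.
For each fixed i, π(i) is uniform over {1, …, 300} (marginal of a uniform permutation), so P[π(i) > i] = (n − i)/n. Summing: Σ_{i=1}^{300} (n − i)/n = (0 + 1 + … + 299)/300 = 300(300 − 1)/(2·300) = (300 − 1)/2.
Hence E[X] = Σ_{i=1}^{300} (300 − i)/300 = 299/2 ≈ 149.500.

E[X] = 299/2 = 149.500.


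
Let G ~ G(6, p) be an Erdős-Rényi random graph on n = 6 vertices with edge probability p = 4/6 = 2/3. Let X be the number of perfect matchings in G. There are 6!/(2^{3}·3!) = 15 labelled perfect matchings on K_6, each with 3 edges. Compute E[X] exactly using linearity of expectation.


K_6 has 6!/(2^{3}·3!) = 15 labelled perfect matchings.
For each such perfect matching H, let X_H = 1 if all 3 edges of H are present in G. Then P[X_H = 1] = p^{3} = (2/3)^{3} = 8/27.
Summing the indicators: E[X] = Σ_H E[X_H] = 15 · p^{3} = 15 · 8/27 = 40/9.
Numerically: E[X] ≈ 4.44444.

E[X] = 15 · (2/3)^{3} = 40/9 ≈ 4.44444.


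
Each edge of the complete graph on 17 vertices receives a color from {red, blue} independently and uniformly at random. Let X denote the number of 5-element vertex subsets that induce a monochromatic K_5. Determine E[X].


Let X = Σ_S X_S over the C(17, 5) = 6188 subsets S of size 5, where X_S = 1 if the K_5 on S is monochromatic.
For a fixed S, the K_5 on S has C(5, 2) = 10 edges. P[all 10 edges red] = (1/2)^10, and likewise for blue, so P[monochromatic] = 2·(1/2)^10 = 2^{1 − 10} = 1/512.
Summing: E[X] = C(17, 5) · 2^{1 − 10} = 6188 · 1/512 = 1547/128.
Numerically: E[X] ≈ 12.085938.

E[X] = C(17,5)·2^(1−C(5,2)) = 1547/128 ≈ 12.085938.


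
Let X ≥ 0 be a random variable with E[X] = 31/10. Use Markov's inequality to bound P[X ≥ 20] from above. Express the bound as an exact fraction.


μ = E[X] = 31/10, a = 20.
Markov: P[X ≥ 20] ≤ μ/a = (31/10)/20 = 31/200.
Numerically: ≈ 0.15500.
(Since a = 20 > μ = 3.10000, the bound 31/200 is < 1 and informative.)

P[X ≥ 20] ≤ 31/200 ≈ 0.15500.


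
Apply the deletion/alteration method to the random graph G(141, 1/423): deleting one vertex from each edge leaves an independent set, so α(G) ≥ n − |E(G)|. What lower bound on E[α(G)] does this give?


E[|E(G)|] = C(141, 2)·p = 9870 · (1/423) = 70/3.
E[α(G)] ≥ n − E[|E(G)|] = 141 − 70/3 = 353/3.
Numerically: ≈ 117.6667.
(This is only a lower bound; the true E[α(G)] may be larger.)

E[α(G)] ≥ 353/3 ≈ 117.6667.


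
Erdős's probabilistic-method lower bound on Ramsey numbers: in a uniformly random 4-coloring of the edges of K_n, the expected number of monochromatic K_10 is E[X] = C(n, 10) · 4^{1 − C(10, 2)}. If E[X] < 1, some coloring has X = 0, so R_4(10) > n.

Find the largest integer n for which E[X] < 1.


We need C(n, 10) · 4^{1 − 45} < 1, i.e. C(n, 10) < 4^{45 − 1} = 309485009821345068724781056.
Check values of n near the boundary:
  n = 2020: C(2020, 10) = 304832018578739931133653656; 304832018578739931133653656 < 309485009821345068724781056? YES
  n = 2021: C(2021, 10) = 306347841644770462864800616; 306347841644770462864800616 < 309485009821345068724781056? YES
  n = 2022: C(2022, 10) = 307870445231474093395937796; 307870445231474093395937796 < 309485009821345068724781056? YES
  n = 2023: C(2023, 10) = 309399856285778485315440716; 309399856285778485315440716 < 309485009821345068724781056? YES
  n = 2024: C(2024, 10) = 310936101848269937576192656; 310936101848269937576192656 < 309485009821345068724781056? NO
  n = 2025: C(2025, 10) = 312479209053472269772600560; 312479209053472269772600560 < 309485009821345068724781056? NO
The largest n with C(n, 10) < 309485009821345068724781056 is n = 2023 (where E[X] = 77349964071444621328860179/77371252455336267181195264 ≈ 0.9997). Hence R_4(10) > 2023, i.e. R_4(10) ≥ 2024.

Largest n = 2023; hence R_4(10) > 2023.


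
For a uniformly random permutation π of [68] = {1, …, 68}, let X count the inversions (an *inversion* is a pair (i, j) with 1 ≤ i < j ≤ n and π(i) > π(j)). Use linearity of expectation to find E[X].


Write X = Σ X_I over the C(68, 2) = 2278 pairs i < j, with X_I the indicator of one inversion.
There are 2278 indicators.
For each fixed pair i < j, the values π(i) and π(j) are two distinct elements of {1, …, 68} in uniformly random order; by symmetry P[π(i) > π(j)] = 1/2.
By linearity: E[X] = 2278 · (1/2) = C(68, 2) · (1/2) = 2278/2 = 1139 ≈ 1139.000000.

E[X] = 1139 = 1139.000000.


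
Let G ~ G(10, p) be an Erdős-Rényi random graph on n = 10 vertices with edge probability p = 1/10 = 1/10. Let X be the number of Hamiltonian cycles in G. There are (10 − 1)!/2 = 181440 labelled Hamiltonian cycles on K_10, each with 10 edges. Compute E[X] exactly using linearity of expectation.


K_10 has (10 − 1)!/2 = 181440 labelled Hamiltonian cycles.
For each such Hamiltonian cycle H, let X_H = 1 if all 10 edges of H are present in G. Then P[X_H = 1] = p^{10} = (1/10)^{10} = 1/10000000000.
By linearity: E[X] = Σ_H E[X_H] = 181440 · p^{10} = 181440 · 1/10000000000 = 567/31250000.
Numerically: E[X] ≈ 1.8144e-05.

E[X] = 181440 · (1/10)^{10} = 567/31250000 ≈ 1.8144e-05.


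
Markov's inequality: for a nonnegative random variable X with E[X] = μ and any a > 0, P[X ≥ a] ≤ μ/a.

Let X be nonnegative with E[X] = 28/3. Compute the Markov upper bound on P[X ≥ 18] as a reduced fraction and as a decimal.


μ = E[X] = 28/3, a = 18.
Markov: P[X ≥ 18] ≤ μ/a = (28/3)/18 = 14/27.
Numerically: ≈ 0.51852.
(Since a = 18 > μ = 9.33333, the bound 14/27 is < 1 and informative.)

P[X ≥ 18] ≤ 14/27 ≈ 0.51852.


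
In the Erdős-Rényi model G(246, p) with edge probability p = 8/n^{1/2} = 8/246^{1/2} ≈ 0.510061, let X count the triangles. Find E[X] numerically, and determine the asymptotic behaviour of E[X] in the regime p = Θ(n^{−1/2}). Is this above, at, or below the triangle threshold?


Number of potential triangles: C(246, 3) = 2450980.
Each occurs with probability p³ ≈ (0.510061)³ ≈ 1.32698893e-01.
By linearity: E[X] = C(246, 3)·p³ ≈ 2450980 · 1.32698893e-01 ≈ 325242.333072.
Since α = 1/2 < 1, p = c/n^{1/2} ≫ 1/n is above the triangle threshold p ~ 1/n. Asymptotically E[X] ~ (c³/6)·n^{3(1−α)} = (8³/6)·n^{1.5} → ∞; triangles are abundant w.h.p.

E[X] ≈ 325242.333072; in regime p = Θ(1/n^{1/2}) E[X] diverges (above the triangle threshold p ~ 1/n).


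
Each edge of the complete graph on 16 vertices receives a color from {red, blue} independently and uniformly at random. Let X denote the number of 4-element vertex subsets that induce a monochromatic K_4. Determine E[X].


Let X = Σ_S X_S over the C(16, 4) = 1820 subsets S of size 4, where X_S = 1 if the K_4 on S is monochromatic.
For a fixed S, the K_4 on S has C(4, 2) = 6 edges. P[all 6 edges red] = (1/2)^6, and likewise for blue, so P[monochromatic] = 2·(1/2)^6 = 2^{1 − 6} = 1/32.
By linearity: E[X] = C(16, 4) · 2^{1 − 6} = 1820 · 1/32 = 455/8.
Numerically: E[X] ≈ 56.875000.

E[X] = C(16,4)·2^(1−C(4,2)) = 455/8 ≈ 56.875000.


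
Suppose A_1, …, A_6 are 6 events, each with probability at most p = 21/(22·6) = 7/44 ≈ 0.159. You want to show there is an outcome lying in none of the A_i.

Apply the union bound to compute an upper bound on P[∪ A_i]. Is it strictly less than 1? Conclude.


Union bound: P[∪_{i=1}^{6} A_i] ≤ Σ_i P[A_i] ≤ 6·p = 6·(7/44) = 21/22.
Numerically: 21/22 ≈ 0.955.
Is 21/22 < 1? YES.
Since P[∪ A_i] ≤ 21/22 < 1, the complement has P[∩ A_i^c] ≥ 1 − 21/22 = 1/22 > 0, so some outcome avoids every A_i.

6·p = 21/22 ≈ 0.955; existence CERTIFIED by the union bound.


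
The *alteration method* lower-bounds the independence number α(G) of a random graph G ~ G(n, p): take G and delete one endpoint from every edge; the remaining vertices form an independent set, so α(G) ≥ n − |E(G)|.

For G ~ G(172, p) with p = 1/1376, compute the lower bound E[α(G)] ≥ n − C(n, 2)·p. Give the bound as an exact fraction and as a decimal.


E[|E(G)|] = C(172, 2)·p = 14706 · (1/1376) = 171/16.
E[α(G)] ≥ n − E[|E(G)|] = 172 − 171/16 = 2581/16.
Numerically: ≈ 161.3125.
(This is only a lower bound; the true E[α(G)] may be larger.)

E[α(G)] ≥ 2581/16 ≈ 161.3125.


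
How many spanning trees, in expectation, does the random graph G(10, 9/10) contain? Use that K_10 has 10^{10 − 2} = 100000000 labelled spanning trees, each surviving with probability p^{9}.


K_10 has 10^{10 − 2} = 100000000 labelled spanning trees.
For each such spanning tree H, let X_H = 1 if all 9 edges of H are present in G. Then P[X_H = 1] = p^{9} = (9/10)^{9} = 387420489/1000000000.
By linearity of expectation: E[X] = Σ_H E[X_H] = 100000000 · p^{9} = 100000000 · 387420489/1000000000 = 387420489/10.
Numerically: E[X] ≈ 3.8742e+07.

E[X] = 100000000 · (9/10)^{9} = 387420489/10 ≈ 3.8742e+07.


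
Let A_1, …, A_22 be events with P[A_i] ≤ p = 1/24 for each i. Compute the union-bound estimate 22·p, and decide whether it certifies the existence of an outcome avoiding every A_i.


Union bound: P[∪_{i=1}^{22} A_i] ≤ Σ_i P[A_i] ≤ 22·p = 22·(1/24) = 11/12.
Numerically: 11/12 ≈ 0.916667.
Is 11/12 < 1? YES.
Since P[∪ A_i] ≤ 11/12 < 1, the complement has P[∩ A_i^c] ≥ 1 − 11/12 = 1/12 > 0, so some outcome avoids every A_i.

22·p = 11/12 ≈ 0.916667; existence CERTIFIED by the union bound.


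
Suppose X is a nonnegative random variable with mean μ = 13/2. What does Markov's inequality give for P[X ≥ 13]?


μ = E[X] = 13/2, a = 13.
Markov: P[X ≥ 13] ≤ μ/a = (13/2)/13 = 1/2.
Numerically: ≈ 0.500.
(Since a = 13 > μ = 6.500, the bound 1/2 is < 1 and informative.)

P[X ≥ 13] ≤ 1/2 ≈ 0.500.


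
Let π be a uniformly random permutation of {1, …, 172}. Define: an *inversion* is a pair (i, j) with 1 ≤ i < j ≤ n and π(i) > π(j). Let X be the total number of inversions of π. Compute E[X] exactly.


Write X = Σ X_I over the C(172, 2) = 14706 pairs i < j, with X_I the indicator of one inversion.
There are 14706 indicators.
For each fixed pair i < j, the values π(i) and π(j) are two distinct elements of {1, …, 172} in uniformly random order; by symmetry P[π(i) > π(j)] = 1/2.
By linearity: E[X] = 14706 · (1/2) = C(172, 2) · (1/2) = 14706/2 = 7353 ≈ 7353.000000.

E[X] = 7353 = 7353.000000.


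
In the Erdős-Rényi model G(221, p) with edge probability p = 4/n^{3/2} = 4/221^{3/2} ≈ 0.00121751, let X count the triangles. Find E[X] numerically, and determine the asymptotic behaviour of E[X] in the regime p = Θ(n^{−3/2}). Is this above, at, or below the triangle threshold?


Number of potential triangles: C(221, 3) = 1774630.
Each occurs with probability p³ ≈ (0.00121751)³ ≈ 1.80474041e-09.
By linearity: E[X] = C(221, 3)·p³ ≈ 1774630 · 1.80474041e-09 ≈ 0.003203.
Since α = 3/2 > 1, p = c/n^{3/2} = o(1/n) is below the triangle threshold p ~ 1/n. Asymptotically E[X] ~ (c³/6)·n^{3(1−α)} = (4³/6)·n^{-1.5} → 0, so by Markov's inequality G has no triangles w.h.p.

E[X] ≈ 0.003203; in regime p = Θ(1/n^{3/2}) E[X] tends to 0 (below the triangle threshold p ~ 1/n).


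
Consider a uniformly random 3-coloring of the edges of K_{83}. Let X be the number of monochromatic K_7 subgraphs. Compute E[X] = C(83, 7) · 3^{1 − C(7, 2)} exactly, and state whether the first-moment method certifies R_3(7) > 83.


E[X] = C(83, 7) · 3^{1 − 21} = 4151918628 · 3^{−20} = 4151918628/3486784401.
As a reduced fraction: E[X] = 153774764/129140163 ≈ 1.191.
Is E[X] < 1? NO.
Since E[X] ≥ 1, the first-moment bound is inconclusive at n = 83; it does NOT by itself certify R_3(7) > 83.

E[X] = 153774764/129140163 ≈ 1.191; E[X] ≥ 1; first-moment method inconclusive here.


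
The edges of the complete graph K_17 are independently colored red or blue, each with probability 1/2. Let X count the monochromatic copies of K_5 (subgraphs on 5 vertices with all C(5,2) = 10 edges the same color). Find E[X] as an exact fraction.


Let X = Σ_S X_S over the C(17, 5) = 6188 subsets S of size 5, where X_S = 1 if the K_5 on S is monochromatic.
For a fixed S, the K_5 on S has C(5, 2) = 10 edges. P[all 10 edges red] = (1/2)^10, and likewise for blue, so P[monochromatic] = 2·(1/2)^10 = 2^{1 − 10} = 1/512.
By linearity: E[X] = C(17, 5) · 2^{1 − 10} = 6188 · 1/512 = 1547/128.
Numerically: E[X] ≈ 12.086.

E[X] = C(17,5)·2^(1−C(5,2)) = 1547/128 ≈ 12.086.


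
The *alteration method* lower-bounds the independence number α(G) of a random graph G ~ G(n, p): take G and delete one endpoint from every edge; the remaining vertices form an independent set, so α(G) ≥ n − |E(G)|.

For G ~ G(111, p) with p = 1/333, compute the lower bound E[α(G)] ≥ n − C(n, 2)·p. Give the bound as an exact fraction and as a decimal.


E[|E(G)|] = C(111, 2)·p = 6105 · (1/333) = 55/3.
E[α(G)] ≥ n − E[|E(G)|] = 111 − 55/3 = 278/3.
Numerically: ≈ 92.666667.
(This is only a lower bound; the true E[α(G)] may be larger.)

E[α(G)] ≥ 278/3 ≈ 92.666667.


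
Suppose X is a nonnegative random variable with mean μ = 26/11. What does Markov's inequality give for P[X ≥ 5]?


μ = E[X] = 26/11, a = 5.
Markov: P[X ≥ 5] ≤ μ/a = (26/11)/5 = 26/55.
Numerically: ≈ 0.47273.
(Since a = 5 > μ = 2.36364, the bound 26/55 is < 1 and informative.)

P[X ≥ 5] ≤ 26/55 ≈ 0.47273.


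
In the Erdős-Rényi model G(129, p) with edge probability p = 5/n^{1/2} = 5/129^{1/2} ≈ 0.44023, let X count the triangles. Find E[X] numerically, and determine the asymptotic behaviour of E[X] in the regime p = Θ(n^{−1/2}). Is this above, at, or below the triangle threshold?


Number of potential triangles: C(129, 3) = 349504.
Each occurs with probability p³ ≈ (0.44023)³ ≈ 8.5315010e-02.
By linearity: E[X] = C(129, 3)·p³ ≈ 349504 · 8.5315010e-02 ≈ 29817.93736.
Since α = 1/2 < 1, p = c/n^{1/2} ≫ 1/n is above the triangle threshold p ~ 1/n. Asymptotically E[X] ~ (c³/6)·n^{3(1−α)} = (5³/6)·n^{1.5} → ∞; triangles are abundant w.h.p.

E[X] ≈ 29817.93736; in regime p = Θ(1/n^{1/2}) E[X] diverges (above the triangle threshold p ~ 1/n).


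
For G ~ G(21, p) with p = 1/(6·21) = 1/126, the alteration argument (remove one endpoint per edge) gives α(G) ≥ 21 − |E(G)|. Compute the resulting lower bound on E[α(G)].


E[|E(G)|] = C(21, 2)·p = 210 · (1/126) = 5/3.
E[α(G)] ≥ n − E[|E(G)|] = 21 − 5/3 = 58/3.
Numerically: ≈ 19.333.
(This is only a lower bound; the true E[α(G)] may be larger.)

E[α(G)] ≥ 58/3 ≈ 19.333.


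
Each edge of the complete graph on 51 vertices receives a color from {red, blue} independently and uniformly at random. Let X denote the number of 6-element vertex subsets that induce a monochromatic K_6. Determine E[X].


Let X = Σ_S X_S over the C(51, 6) = 18009460 subsets S of size 6, where X_S = 1 if the K_6 on S is monochromatic.
For a fixed S, the K_6 on S has C(6, 2) = 15 edges. P[all 15 edges red] = (1/2)^15, and likewise for blue, so P[monochromatic] = 2·(1/2)^15 = 2^{1 − 15} = 1/16384.
By linearity of expectation: E[X] = C(51, 6) · 2^{1 − 15} = 18009460 · 1/16384 = 4502365/4096.
Numerically: E[X] ≈ 1099.210205.

E[X] = C(51,6)·2^(1−C(6,2)) = 4502365/4096 ≈ 1099.210205.


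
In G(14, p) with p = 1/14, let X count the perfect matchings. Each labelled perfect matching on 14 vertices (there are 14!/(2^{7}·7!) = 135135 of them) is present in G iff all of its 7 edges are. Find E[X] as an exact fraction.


K_14 has 14!/(2^{7}·7!) = 135135 labelled perfect matchings.
For each such perfect matching H, let X_H = 1 if all 7 edges of H are present in G. Then P[X_H = 1] = p^{7} = (1/14)^{7} = 1/105413504.
By linearity of expectation: E[X] = Σ_H E[X_H] = 135135 · p^{7} = 135135 · 1/105413504 = 19305/15059072.
Numerically: E[X] ≈ 0.00128.

E[X] = 135135 · (1/14)^{7} = 19305/15059072 ≈ 0.00128.


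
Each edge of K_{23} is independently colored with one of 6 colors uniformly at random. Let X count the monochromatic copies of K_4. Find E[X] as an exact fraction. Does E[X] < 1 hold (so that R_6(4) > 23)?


E[X] = C(23, 4) · 6^{1 − 6} = 8855 · 6^{−5} = 8855/7776.
As a reduced fraction: E[X] = 8855/7776 ≈ 1.139.
Is E[X] < 1? NO.
Since E[X] ≥ 1, the first-moment bound is inconclusive at n = 23; it does NOT by itself certify R_6(4) > 23.

E[X] = 8855/7776 ≈ 1.139; E[X] ≥ 1; first-moment method inconclusive here.


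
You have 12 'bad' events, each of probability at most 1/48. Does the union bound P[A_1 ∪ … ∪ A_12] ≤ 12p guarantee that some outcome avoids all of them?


Union bound: P[∪_{i=1}^{12} A_i] ≤ Σ_i P[A_i] ≤ 12·p = 12·(1/48) = 1/4.
Numerically: 1/4 ≈ 0.2500.
Is 1/4 < 1? YES.
Since P[∪ A_i] ≤ 1/4 < 1, the complement has P[∩ A_i^c] ≥ 1 − 1/4 = 3/4 > 0, so some outcome avoids every A_i.

12·p = 1/4 ≈ 0.2500; existence CERTIFIED by the union bound.


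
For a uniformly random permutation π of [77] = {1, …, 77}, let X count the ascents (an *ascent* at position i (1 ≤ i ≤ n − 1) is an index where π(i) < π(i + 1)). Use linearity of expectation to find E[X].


Write X = Σ X_I over i = 1, …, 76, with X_I the indicator of one ascent.
There are 76 indicators.
For each fixed i, the pair (π(i), π(i+1)) is a uniformly random ordered pair of distinct values from {1, …, 77}; by symmetry P[π(i) < π(i+1)] = 1/2.
By linearity: E[X] = 76 · (1/2) = (77 − 1) · (1/2) = 38 ≈ 38.000000.

E[X] = 38 = 38.000000.


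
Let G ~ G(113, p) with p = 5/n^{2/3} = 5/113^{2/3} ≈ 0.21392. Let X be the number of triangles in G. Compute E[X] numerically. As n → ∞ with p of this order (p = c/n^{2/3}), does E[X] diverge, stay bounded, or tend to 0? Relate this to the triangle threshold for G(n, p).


Number of potential triangles: C(113, 3) = 234136.
Each occurs with probability p³ ≈ (0.21392)³ ≈ 9.7893335e-03.
By linearity: E[X] = C(113, 3)·p³ ≈ 234136 · 9.7893335e-03 ≈ 2292.03540.
Since α = 2/3 < 1, p = c/n^{2/3} ≫ 1/n is above the triangle threshold p ~ 1/n. Asymptotically E[X] ~ (c³/6)·n^{3(1−α)} = (5³/6)·n^{1} → ∞; triangles are abundant w.h.p.

E[X] ≈ 2292.03540; in regime p = Θ(1/n^{2/3}) E[X] diverges (above the triangle threshold p ~ 1/n).


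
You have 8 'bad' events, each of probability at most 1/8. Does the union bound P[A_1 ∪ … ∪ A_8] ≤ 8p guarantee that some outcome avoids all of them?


Union bound: P[∪_{i=1}^{8} A_i] ≤ Σ_i P[A_i] ≤ 8·p = 8·(1/8) = 1.
Numerically: 1 ≈ 1.00000.
Is 1 < 1? NO.
Since the bound 1 is ≥ 1, the union bound is uninformative here; it does NOT by itself certify existence.

8·p = 1 ≈ 1.00000; existence NOT certified by the union bound.


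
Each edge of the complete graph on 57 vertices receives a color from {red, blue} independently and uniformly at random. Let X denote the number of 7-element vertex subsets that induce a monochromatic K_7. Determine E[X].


Let X = Σ_S X_S over the C(57, 7) = 264385836 subsets S of size 7, where X_S = 1 if the K_7 on S is monochromatic.
For a fixed S, the K_7 on S has C(7, 2) = 21 edges. P[all 21 edges red] = (1/2)^21, and likewise for blue, so P[monochromatic] = 2·(1/2)^21 = 2^{1 − 21} = 1/1048576.
Summing: E[X] = C(57, 7) · 2^{1 − 21} = 264385836 · 1/1048576 = 66096459/262144.
Numerically: E[X] ≈ 252.13798.

E[X] = C(57,7)·2^(1−C(7,2)) = 66096459/262144 ≈ 252.13798.


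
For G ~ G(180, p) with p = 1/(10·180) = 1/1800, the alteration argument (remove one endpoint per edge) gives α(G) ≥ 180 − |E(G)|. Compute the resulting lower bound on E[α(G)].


E[|E(G)|] = C(180, 2)·p = 16110 · (1/1800) = 179/20.
E[α(G)] ≥ n − E[|E(G)|] = 180 − 179/20 = 3421/20.
Numerically: ≈ 171.050.
(This is only a lower bound; the true E[α(G)] may be larger.)

E[α(G)] ≥ 3421/20 ≈ 171.050.


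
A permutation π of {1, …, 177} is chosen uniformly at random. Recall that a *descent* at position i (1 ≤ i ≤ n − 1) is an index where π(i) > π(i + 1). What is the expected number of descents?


Write X = Σ X_I over i = 1, …, 176, with X_I the indicator of one descent.
There are 176 indicators.
For each fixed i, the pair (π(i), π(i+1)) is a uniformly random ordered pair of distinct values from {1, …, 177}; by symmetry P[π(i) > π(i+1)] = 1/2.
By linearity: E[X] = 176 · (1/2) = (177 − 1) · (1/2) = 88 ≈ 88.0000.

E[X] = 88 = 88.0000.


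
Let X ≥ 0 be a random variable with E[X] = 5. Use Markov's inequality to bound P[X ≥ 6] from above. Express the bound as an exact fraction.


μ = E[X] = 5, a = 6.
Markov: P[X ≥ 6] ≤ μ/a = (5)/6 = 5/6.
Numerically: ≈ 0.833333.
(Since a = 6 > μ = 5.000000, the bound 5/6 is < 1 and informative.)

P[X ≥ 6] ≤ 5/6 ≈ 0.833333.


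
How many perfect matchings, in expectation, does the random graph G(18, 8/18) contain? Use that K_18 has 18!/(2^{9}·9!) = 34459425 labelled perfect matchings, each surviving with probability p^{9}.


K_18 has 18!/(2^{9}·9!) = 34459425 labelled perfect matchings.
For each such perfect matching H, let X_H = 1 if all 9 edges of H are present in G. Then P[X_H = 1] = p^{9} = (4/9)^{9} = 262144/387420489.
By linearity of expectation: E[X] = Σ_H E[X_H] = 34459425 · p^{9} = 34459425 · 262144/387420489 = 111522611200/4782969.
Numerically: E[X] ≈ 2.332e+04.

E[X] = 34459425 · (4/9)^{9} = 111522611200/4782969 ≈ 2.332e+04.


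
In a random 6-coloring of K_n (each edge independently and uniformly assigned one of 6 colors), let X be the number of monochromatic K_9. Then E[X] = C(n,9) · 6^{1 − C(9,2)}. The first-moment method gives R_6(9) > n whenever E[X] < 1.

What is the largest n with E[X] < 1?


We need C(n, 9) · 6^{1 − 36} < 1, i.e. C(n, 9) < 6^{36 − 1} = 1719070799748422591028658176.
Check values of n near the boundary:
  n = 4404: C(4404, 9) = 1703375445537161676647015880; 1703375445537161676647015880 < 1719070799748422591028658176? YES
  n = 4405: C(4405, 9) = 1706862792900636302463627150; 1706862792900636302463627150 < 1719070799748422591028658176? YES
  n = 4406: C(4406, 9) = 1710356485221788389505285700; 1710356485221788389505285700 < 1719070799748422591028658176? YES
  n = 4407: C(4407, 9) = 1713856532599459170657070050; 1713856532599459170657070050 < 1719070799748422591028658176? YES
  n = 4408: C(4408, 9) = 1717362945146264156457459600; 1717362945146264156457459600 < 1719070799748422591028658176? YES
  n = 4409: C(4409, 9) = 1720875732988608787686577131; 1720875732988608787686577131 < 1719070799748422591028658176? NO
  n = 4410: C(4410, 9) = 1724394906266704102180823710; 1724394906266704102180823710 < 1719070799748422591028658176? NO
  n = 4411: C(4411, 9) = 1727920475134582415883601405; 1727920475134582415883601405 < 1719070799748422591028658176? NO
The largest n with C(n, 9) < 1719070799748422591028658176 is n = 4408 (where E[X] = 35778394690547169926197075/35813974994758803979763712 ≈ 0.9990065). Hence R_6(9) > 4408, i.e. R_6(9) ≥ 4409.

Largest n = 4408; hence R_6(9) > 4408.


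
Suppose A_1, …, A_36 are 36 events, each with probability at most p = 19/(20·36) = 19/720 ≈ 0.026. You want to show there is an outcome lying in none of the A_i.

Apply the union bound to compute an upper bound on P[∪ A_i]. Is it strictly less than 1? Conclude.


Union bound: P[∪_{i=1}^{36} A_i] ≤ Σ_i P[A_i] ≤ 36·p = 36·(19/720) = 19/20.
Numerically: 19/20 ≈ 0.950.
Is 19/20 < 1? YES.
Since P[∪ A_i] ≤ 19/20 < 1, the complement has P[∩ A_i^c] ≥ 1 − 19/20 = 1/20 > 0, so some outcome avoids every A_i.

36·p = 19/20 ≈ 0.950; existence CERTIFIED by the union bound.


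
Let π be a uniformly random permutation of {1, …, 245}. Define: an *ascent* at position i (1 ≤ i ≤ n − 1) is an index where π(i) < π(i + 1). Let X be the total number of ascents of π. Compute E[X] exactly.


Write X = Σ X_I over i = 1, …, 244, with X_I the indicator of one ascent.
There are 244 indicators.
For each fixed i, the pair (π(i), π(i+1)) is a uniformly random ordered pair of distinct values from {1, …, 245}; by symmetry P[π(i) < π(i+1)] = 1/2.
By linearity: E[X] = 244 · (1/2) = (245 − 1) · (1/2) = 122 ≈ 122.00000.

E[X] = 122 = 122.00000.


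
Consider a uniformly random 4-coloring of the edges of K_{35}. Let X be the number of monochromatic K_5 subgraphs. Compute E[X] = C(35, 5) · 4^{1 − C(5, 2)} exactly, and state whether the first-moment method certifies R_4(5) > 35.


E[X] = C(35, 5) · 4^{1 − 10} = 324632 · 4^{−9} = 324632/262144.
As a reduced fraction: E[X] = 40579/32768 ≈ 1.2383728.
Is E[X] < 1? NO.
Since E[X] ≥ 1, the first-moment bound is inconclusive at n = 35; it does NOT by itself certify R_4(5) > 35.

E[X] = 40579/32768 ≈ 1.2383728; E[X] ≥ 1; first-moment method inconclusive here.


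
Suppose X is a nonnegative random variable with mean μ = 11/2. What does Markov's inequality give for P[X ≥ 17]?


μ = E[X] = 11/2, a = 17.
Markov: P[X ≥ 17] ≤ μ/a = (11/2)/17 = 11/34.
Numerically: ≈ 0.324.
(Since a = 17 > μ = 5.500, the bound 11/34 is < 1 and informative.)

P[X ≥ 17] ≤ 11/34 ≈ 0.324.


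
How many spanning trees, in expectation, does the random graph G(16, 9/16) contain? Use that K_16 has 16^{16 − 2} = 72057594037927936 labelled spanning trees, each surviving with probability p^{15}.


K_16 has 16^{16 − 2} = 72057594037927936 labelled spanning trees.
For each such spanning tree H, let X_H = 1 if all 15 edges of H are present in G. Then P[X_H = 1] = p^{15} = (9/16)^{15} = 205891132094649/1152921504606846976.
By linearity of expectation: E[X] = Σ_H E[X_H] = 72057594037927936 · p^{15} = 72057594037927936 · 205891132094649/1152921504606846976 = 205891132094649/16.
Numerically: E[X] ≈ 1.29e+13.

E[X] = 72057594037927936 · (9/16)^{15} = 205891132094649/16 ≈ 1.29e+13.


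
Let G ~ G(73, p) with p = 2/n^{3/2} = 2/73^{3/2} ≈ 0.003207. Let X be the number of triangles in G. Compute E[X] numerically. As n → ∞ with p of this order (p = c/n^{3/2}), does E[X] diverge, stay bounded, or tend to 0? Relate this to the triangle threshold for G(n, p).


Number of potential triangles: C(73, 3) = 62196.
Each occurs with probability p³ ≈ (0.003207)³ ≈ 3.297138e-08.
By linearity: E[X] = C(73, 3)·p³ ≈ 62196 · 3.297138e-08 ≈ 0.0021.
Since α = 3/2 > 1, p = c/n^{3/2} = o(1/n) is below the triangle threshold p ~ 1/n. Asymptotically E[X] ~ (c³/6)·n^{3(1−α)} = (2³/6)·n^{-1.5} → 0, so by Markov's inequality G has no triangles w.h.p.

E[X] ≈ 0.0021; in regime p = Θ(1/n^{3/2}) E[X] tends to 0 (below the triangle threshold p ~ 1/n).


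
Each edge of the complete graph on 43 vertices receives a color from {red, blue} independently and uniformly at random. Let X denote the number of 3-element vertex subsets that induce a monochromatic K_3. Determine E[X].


Let X = Σ_S X_S over the C(43, 3) = 12341 subsets S of size 3, where X_S = 1 if the K_3 on S is monochromatic.
For a fixed S, the K_3 on S has C(3, 2) = 3 edges. P[all 3 edges red] = (1/2)^3, and likewise for blue, so P[monochromatic] = 2·(1/2)^3 = 2^{1 − 3} = 1/4.
By linearity: E[X] = C(43, 3) · 2^{1 − 3} = 12341 · 1/4 = 12341/4.
Numerically: E[X] ≈ 3085.250.

E[X] = C(43,3)·2^(1−C(3,2)) = 12341/4 ≈ 3085.250.


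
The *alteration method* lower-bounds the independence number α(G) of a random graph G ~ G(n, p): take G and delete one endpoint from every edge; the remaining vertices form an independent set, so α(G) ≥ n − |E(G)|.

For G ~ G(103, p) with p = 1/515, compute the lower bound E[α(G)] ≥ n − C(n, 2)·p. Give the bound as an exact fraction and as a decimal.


E[|E(G)|] = C(103, 2)·p = 5253 · (1/515) = 51/5.
E[α(G)] ≥ n − E[|E(G)|] = 103 − 51/5 = 464/5.
Numerically: ≈ 92.8000.
(This is only a lower bound; the true E[α(G)] may be larger.)

E[α(G)] ≥ 464/5 ≈ 92.8000.


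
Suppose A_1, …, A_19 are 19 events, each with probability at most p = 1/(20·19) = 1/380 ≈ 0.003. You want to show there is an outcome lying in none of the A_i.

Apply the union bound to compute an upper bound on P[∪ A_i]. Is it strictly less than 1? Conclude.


Union bound: P[∪_{i=1}^{19} A_i] ≤ Σ_i P[A_i] ≤ 19·p = 19·(1/380) = 1/20.
Numerically: 1/20 ≈ 0.050.
Is 1/20 < 1? YES.
Since P[∪ A_i] ≤ 1/20 < 1, the complement has P[∩ A_i^c] ≥ 1 − 1/20 = 19/20 > 0, so some outcome avoids every A_i.

19·p = 1/20 ≈ 0.050; existence CERTIFIED by the union bound.


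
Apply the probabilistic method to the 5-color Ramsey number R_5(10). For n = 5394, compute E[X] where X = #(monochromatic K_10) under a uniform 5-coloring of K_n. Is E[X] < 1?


E[X] = C(5394, 10) · 5^{1 − 45} = 5697982524930156243149785372878 · 5^{−44} = 5697982524930156243149785372878/5684341886080801486968994140625.
As a reduced fraction: E[X] = 5697982524930156243149785372878/5684341886080801486968994140625 ≈ 1.0024.
Is E[X] < 1? NO.
Since E[X] ≥ 1, the first-moment bound is inconclusive at n = 5394; it does NOT by itself certify R_5(10) > 5394.

E[X] = 5697982524930156243149785372878/5684341886080801486968994140625 ≈ 1.0024; E[X] ≥ 1; first-moment method inconclusive here.


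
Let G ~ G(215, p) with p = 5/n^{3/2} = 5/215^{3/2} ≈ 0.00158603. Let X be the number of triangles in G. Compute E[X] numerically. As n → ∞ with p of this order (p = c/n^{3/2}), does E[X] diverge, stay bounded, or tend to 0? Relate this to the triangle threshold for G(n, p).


Number of potential triangles: C(215, 3) = 1633355.
Each occurs with probability p³ ≈ (0.00158603)³ ≈ 3.98966971e-09.
By linearity: E[X] = C(215, 3)·p³ ≈ 1633355 · 3.98966971e-09 ≈ 0.006517.
Since α = 3/2 > 1, p = c/n^{3/2} = o(1/n) is below the triangle threshold p ~ 1/n. Asymptotically E[X] ~ (c³/6)·n^{3(1−α)} = (5³/6)·n^{-1.5} → 0, so by Markov's inequality G has no triangles w.h.p.

E[X] ≈ 0.006517; in regime p = Θ(1/n^{3/2}) E[X] tends to 0 (below the triangle threshold p ~ 1/n).


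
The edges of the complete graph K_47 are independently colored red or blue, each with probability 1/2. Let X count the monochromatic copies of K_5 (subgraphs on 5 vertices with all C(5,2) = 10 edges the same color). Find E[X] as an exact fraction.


Let X = Σ_S X_S over the C(47, 5) = 1533939 subsets S of size 5, where X_S = 1 if the K_5 on S is monochromatic.
For a fixed S, the K_5 on S has C(5, 2) = 10 edges. P[all 10 edges red] = (1/2)^10, and likewise for blue, so P[monochromatic] = 2·(1/2)^10 = 2^{1 − 10} = 1/512.
Summing: E[X] = C(47, 5) · 2^{1 − 10} = 1533939 · 1/512 = 1533939/512.
Numerically: E[X] ≈ 2995.975.

E[X] = C(47,5)·2^(1−C(5,2)) = 1533939/512 ≈ 2995.975.


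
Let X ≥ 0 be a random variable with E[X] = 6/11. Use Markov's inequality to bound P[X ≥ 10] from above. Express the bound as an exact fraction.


μ = E[X] = 6/11, a = 10.
Markov: P[X ≥ 10] ≤ μ/a = (6/11)/10 = 3/55.
Numerically: ≈ 0.055.
(Since a = 10 > μ = 0.545, the bound 3/55 is < 1 and informative.)

P[X ≥ 10] ≤ 3/55 ≈ 0.055.


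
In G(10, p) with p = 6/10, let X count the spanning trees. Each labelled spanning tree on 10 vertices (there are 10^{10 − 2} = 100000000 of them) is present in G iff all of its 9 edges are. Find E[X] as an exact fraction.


K_10 has 10^{10 − 2} = 100000000 labelled spanning trees.
For each such spanning tree H, let X_H = 1 if all 9 edges of H are present in G. Then P[X_H = 1] = p^{9} = (3/5)^{9} = 19683/1953125.
By linearity: E[X] = Σ_H E[X_H] = 100000000 · p^{9} = 100000000 · 19683/1953125 = 5038848/5.
Numerically: E[X] ≈ 1.008e+06.

E[X] = 100000000 · (3/5)^{9} = 5038848/5 ≈ 1.008e+06.


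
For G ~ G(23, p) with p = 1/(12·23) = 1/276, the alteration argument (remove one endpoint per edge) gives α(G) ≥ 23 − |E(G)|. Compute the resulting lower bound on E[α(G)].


E[|E(G)|] = C(23, 2)·p = 253 · (1/276) = 11/12.
E[α(G)] ≥ n − E[|E(G)|] = 23 − 11/12 = 265/12.
Numerically: ≈ 22.083333.
(This is only a lower bound; the true E[α(G)] may be larger.)

E[α(G)] ≥ 265/12 ≈ 22.083333.


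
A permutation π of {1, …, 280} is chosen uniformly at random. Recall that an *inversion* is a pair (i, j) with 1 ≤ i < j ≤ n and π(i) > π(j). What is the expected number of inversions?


Write X = Σ X_I over the C(280, 2) = 39060 pairs i < j, with X_I the indicator of one inversion.
There are 39060 indicators.
For each fixed pair i < j, the values π(i) and π(j) are two distinct elements of {1, …, 280} in uniformly random order; by symmetry P[π(i) > π(j)] = 1/2.
By linearity: E[X] = 39060 · (1/2) = C(280, 2) · (1/2) = 39060/2 = 19530 ≈ 19530.0000.

E[X] = 19530 = 19530.0000.


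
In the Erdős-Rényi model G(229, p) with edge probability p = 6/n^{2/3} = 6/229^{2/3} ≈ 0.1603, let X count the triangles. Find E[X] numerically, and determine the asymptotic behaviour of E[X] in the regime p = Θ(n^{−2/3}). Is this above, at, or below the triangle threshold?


Number of potential triangles: C(229, 3) = 1975354.
Each occurs with probability p³ ≈ (0.1603)³ ≈ 4.118915e-03.
By linearity: E[X] = C(229, 3)·p³ ≈ 1975354 · 4.118915e-03 ≈ 8136.3144.
Since α = 2/3 < 1, p = c/n^{2/3} ≫ 1/n is above the triangle threshold p ~ 1/n. Asymptotically E[X] ~ (c³/6)·n^{3(1−α)} = (6³/6)·n^{1} → ∞; triangles are abundant w.h.p.

E[X] ≈ 8136.3144; in regime p = Θ(1/n^{2/3}) E[X] diverges (above the triangle threshold p ~ 1/n).


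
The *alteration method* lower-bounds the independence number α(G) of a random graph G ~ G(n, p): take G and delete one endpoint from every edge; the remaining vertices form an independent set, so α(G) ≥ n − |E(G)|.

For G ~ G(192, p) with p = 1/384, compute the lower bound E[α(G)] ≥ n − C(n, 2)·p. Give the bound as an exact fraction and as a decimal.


E[|E(G)|] = C(192, 2)·p = 18336 · (1/384) = 191/4.
E[α(G)] ≥ n − E[|E(G)|] = 192 − 191/4 = 577/4.
Numerically: ≈ 144.250000.
(This is only a lower bound; the true E[α(G)] may be larger.)

E[α(G)] ≥ 577/4 ≈ 144.250000.


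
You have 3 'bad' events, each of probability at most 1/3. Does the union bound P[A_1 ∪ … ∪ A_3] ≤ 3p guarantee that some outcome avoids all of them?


Union bound: P[∪_{i=1}^{3} A_i] ≤ Σ_i P[A_i] ≤ 3·p = 3·(1/3) = 1.
Numerically: 1 ≈ 1.0000000.
Is 1 < 1? NO.
Since the bound 1 is ≥ 1, the union bound is uninformative here; it does NOT by itself certify existence.

3·p = 1 ≈ 1.0000000; existence NOT certified by the union bound.
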